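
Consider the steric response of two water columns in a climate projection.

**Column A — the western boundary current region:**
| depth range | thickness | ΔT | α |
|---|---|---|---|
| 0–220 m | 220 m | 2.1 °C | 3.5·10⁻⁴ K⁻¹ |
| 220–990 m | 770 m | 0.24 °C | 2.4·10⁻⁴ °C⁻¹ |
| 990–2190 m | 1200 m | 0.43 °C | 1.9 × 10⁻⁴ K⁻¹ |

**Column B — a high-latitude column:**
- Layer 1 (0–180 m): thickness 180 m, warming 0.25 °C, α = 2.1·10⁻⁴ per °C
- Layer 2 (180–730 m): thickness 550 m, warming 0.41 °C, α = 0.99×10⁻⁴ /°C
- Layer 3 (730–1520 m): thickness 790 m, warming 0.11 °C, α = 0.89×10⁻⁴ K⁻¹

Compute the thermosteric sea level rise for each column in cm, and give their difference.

Δh_A ≈ 30 cm, Δh_B ≈ 4.0 cm; difference ≈ 26 cm

A 0–220 m: 220 × 3.5×10⁻⁴ × 2.1 = 0.16170 m
A 220–990 m: 2.4×10⁻⁴ × 770 × 0.24 = 0.044352 m
A 1.9×10⁻⁴ × 1200 × 0.43 = 0.09804 m
A total: 0.304092 m
B 0–180 m: 180 × 2.1×10⁻⁴ × 0.25 = 0.00945 m
B 0.41 × 0.99×10⁻⁴ × 550 = 0.0223245 m
B 0.89×10⁻⁴ × 790 × 0.11 = 0.0077341 m
B total: 0.0395086 m
Difference: 0.304092 − 0.0395086 = 0.2645834 m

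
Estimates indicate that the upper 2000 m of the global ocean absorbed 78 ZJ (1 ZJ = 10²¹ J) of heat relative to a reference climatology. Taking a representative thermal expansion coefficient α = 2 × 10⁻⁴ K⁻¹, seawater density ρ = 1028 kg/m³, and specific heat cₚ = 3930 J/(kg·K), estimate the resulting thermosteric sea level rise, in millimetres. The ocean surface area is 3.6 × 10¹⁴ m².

10.7 mm of thermosteric rise

Per unit area: Q = 78×10²¹ / (3.6×10¹⁴) ≈ 2.167×10⁸ J/m²
Δh = αQ/(ρcₚ) = 2×10⁻⁴ × 2.167×10⁸ / (1028 × 3930) ≈ 0.010728 m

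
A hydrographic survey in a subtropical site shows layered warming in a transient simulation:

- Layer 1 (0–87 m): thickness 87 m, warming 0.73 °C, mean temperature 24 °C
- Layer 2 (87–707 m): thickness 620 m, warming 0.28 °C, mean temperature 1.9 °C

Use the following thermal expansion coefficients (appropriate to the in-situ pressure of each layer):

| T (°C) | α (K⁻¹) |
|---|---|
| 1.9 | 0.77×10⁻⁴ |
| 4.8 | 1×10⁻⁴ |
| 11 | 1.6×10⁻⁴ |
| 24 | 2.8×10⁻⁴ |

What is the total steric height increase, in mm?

Layer 1 at 24 °C → α = 2.8×10⁻⁴ K⁻¹
Layer 2 at 1.9 °C → α = 0.77×10⁻⁴ K⁻¹
0–87 m: 87 × 2.8×10⁻⁴ × 0.73 = 0.0177828 m
Layer 2: 0.28 × 0.77×10⁻⁴ × 620 = 0.0133672 m
Δh = 0.0177828 + 0.0133672 = 0.03115 m

about 31.2 mm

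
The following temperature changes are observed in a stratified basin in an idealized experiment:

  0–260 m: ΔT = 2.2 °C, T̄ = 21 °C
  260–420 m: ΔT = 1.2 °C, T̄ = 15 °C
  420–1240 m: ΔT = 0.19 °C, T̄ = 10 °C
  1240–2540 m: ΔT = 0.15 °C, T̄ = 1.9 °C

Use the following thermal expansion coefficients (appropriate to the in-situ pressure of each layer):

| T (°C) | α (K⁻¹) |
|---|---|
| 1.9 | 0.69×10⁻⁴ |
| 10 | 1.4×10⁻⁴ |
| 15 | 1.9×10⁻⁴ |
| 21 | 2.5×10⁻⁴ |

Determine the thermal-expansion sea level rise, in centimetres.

Layer 1 at 21 °C → α = 2.5×10⁻⁴ K⁻¹
Layer 2 at 15 °C → α = 1.9×10⁻⁴ K⁻¹
Layer 3 at 10 °C → α = 1.4×10⁻⁴ K⁻¹
Layer 4 at 1.9 °C → α = 0.69×10⁻⁴ K⁻¹
0–260 m: 2.2 × 2.5×10⁻⁴ × 260 = 0.14300 m
1.2 × 160 × 1.9×10⁻⁴ = 0.03648 m
Layer 3: 1.4×10⁻⁴ × 820 × 0.19 = 0.021812 m
1300 × 0.69×10⁻⁴ × 0.15 = 0.013455 m
Δh = 0.14300 + 0.03648 + 0.021812 + 0.013455 = 0.214747 m ≈ 21 cm

21 cm of thermosteric rise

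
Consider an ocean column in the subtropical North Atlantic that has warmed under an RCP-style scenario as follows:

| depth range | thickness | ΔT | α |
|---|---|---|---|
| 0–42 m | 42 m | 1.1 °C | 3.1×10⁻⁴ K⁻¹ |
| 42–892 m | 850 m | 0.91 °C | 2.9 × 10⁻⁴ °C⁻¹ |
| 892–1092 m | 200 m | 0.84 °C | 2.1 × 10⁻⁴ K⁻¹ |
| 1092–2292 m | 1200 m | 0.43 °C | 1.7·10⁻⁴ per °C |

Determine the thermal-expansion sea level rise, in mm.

Layer 1: 42 × 1.1 × 3.1×10⁻⁴ = 0.014322 m
0.91 × 2.9×10⁻⁴ × 850 = 0.224315 m
2.1×10⁻⁴ × 0.84 × 200 = 0.03528 m
Layer 4: 1200 × 0.43 × 1.7×10⁻⁴ = 0.08772 m
Δh = 0.014322 + 0.224315 + 0.03528 + 0.08772 = 0.361637 m ≈ 362 mm

362 mm of thermosteric rise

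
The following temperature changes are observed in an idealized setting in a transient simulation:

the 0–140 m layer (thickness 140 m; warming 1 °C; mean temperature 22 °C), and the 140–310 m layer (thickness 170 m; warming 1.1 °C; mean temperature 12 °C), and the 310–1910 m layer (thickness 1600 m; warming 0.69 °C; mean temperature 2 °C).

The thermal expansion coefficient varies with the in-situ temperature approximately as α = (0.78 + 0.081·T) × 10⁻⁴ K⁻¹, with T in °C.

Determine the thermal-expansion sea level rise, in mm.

about 173 mm

Layer 1: α = (0.78 + 0.081×22)×10⁻⁴ = 2.562×10⁻⁴ K⁻¹
Layer 2: α = (0.78 + 0.081×12)×10⁻⁴ = 1.752×10⁻⁴ K⁻¹
Layer 3: α = (0.78 + 0.081×2)×10⁻⁴ = 0.942×10⁻⁴ K⁻¹
0–140 m: 2.562×10⁻⁴ × 1 × 140 = 0.035868 m
1.1 × 1.752×10⁻⁴ × 170 = 0.0327624 m
310–1910 m: 1600 × 0.942×10⁻⁴ × 0.69 = 0.1039968 m
Δh = 0.035868 + 0.0327624 + 0.1039968 = 0.1726272 m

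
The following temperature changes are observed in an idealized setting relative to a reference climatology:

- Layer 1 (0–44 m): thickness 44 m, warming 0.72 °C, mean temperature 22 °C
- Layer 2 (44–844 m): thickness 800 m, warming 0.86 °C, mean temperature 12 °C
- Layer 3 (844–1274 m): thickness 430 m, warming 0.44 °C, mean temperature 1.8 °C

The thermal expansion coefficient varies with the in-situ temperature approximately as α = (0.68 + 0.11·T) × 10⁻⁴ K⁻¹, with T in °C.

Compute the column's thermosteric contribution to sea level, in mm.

Layer 1: α = (0.68 + 0.11×22)×10⁻⁴ = 3.1×10⁻⁴ K⁻¹
Layer 2: α = (0.68 + 0.11×12)×10⁻⁴ = 2×10⁻⁴ K⁻¹
Layer 3: α = (0.68 + 0.11×1.8)×10⁻⁴ = 0.878×10⁻⁴ K⁻¹
3.1×10⁻⁴ × 0.72 × 44 = 0.0098208 m
Layer 2: 800 × 0.86 × 2×10⁻⁴ = 0.13760 m
844–1274 m: 0.44 × 0.878×10⁻⁴ × 430 = 0.01661176 m
Δh = 0.0098208 + 0.13760 + 0.01661176 = 0.16403256 m

164 mm of thermosteric rise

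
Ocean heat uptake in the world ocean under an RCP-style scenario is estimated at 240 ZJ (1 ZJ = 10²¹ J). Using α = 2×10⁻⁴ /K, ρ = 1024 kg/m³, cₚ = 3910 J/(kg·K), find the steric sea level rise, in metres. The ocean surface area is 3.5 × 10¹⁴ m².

about 0.0343 m

Per unit area: Q = 240×10²¹ / (3.5×10¹⁴) ≈ 6.857×10⁸ J/m²
Δh = αQ/(ρcₚ) = 2×10⁻⁴ × 6.857×10⁸ / (1024 × 3910) ≈ 0.034252 m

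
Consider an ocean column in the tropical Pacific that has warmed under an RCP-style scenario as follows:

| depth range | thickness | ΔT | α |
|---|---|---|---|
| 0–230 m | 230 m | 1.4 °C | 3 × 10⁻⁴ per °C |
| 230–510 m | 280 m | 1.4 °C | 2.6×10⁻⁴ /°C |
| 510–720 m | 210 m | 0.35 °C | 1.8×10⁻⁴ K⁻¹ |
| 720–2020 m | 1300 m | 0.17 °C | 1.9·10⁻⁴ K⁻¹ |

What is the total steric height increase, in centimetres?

25.4 cm

Layer 1: 3×10⁻⁴ × 1.4 × 230 = 0.09660 m
2.6×10⁻⁴ × 1.4 × 280 = 0.10192 m
510–720 m: 1.8×10⁻⁴ × 210 × 0.35 = 0.01323 m
720–2020 m: 1300 × 1.9×10⁻⁴ × 0.17 = 0.04199 m
Δh = 0.09660 + 0.10192 + 0.01323 + 0.04199 = 0.25374 m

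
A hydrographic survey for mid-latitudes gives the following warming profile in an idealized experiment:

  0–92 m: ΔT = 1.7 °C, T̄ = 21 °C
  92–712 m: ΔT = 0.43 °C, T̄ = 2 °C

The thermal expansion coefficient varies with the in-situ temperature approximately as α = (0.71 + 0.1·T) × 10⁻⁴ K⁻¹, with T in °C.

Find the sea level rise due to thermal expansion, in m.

Δh = 0.068 m

Layer 1: α = (0.71 + 0.1×21)×10⁻⁴ = 2.81×10⁻⁴ K⁻¹
Layer 2: α = (0.71 + 0.1×2)×10⁻⁴ = 0.91×10⁻⁴ K⁻¹
Layer 1: 1.7 × 2.81×10⁻⁴ × 92 = 0.0439484 m
92–712 m: 0.91×10⁻⁴ × 0.43 × 620 = 0.0242606 m
Δh = 0.0439484 + 0.0242606 = 0.068209 m ≈ 0.068 m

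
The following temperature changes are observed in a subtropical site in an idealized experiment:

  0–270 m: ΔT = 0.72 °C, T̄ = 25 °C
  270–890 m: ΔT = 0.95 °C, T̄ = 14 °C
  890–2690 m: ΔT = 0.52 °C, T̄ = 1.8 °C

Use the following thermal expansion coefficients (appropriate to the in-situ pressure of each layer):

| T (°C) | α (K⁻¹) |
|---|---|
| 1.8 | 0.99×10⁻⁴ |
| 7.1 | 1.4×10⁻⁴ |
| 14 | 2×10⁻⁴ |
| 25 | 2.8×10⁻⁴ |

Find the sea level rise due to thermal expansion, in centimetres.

Layer 1 at 25 °C → α = 2.8×10⁻⁴ K⁻¹
Layer 2 at 14 °C → α = 2×10⁻⁴ K⁻¹
Layer 3 at 1.8 °C → α = 0.99×10⁻⁴ K⁻¹
0–270 m: 2.8×10⁻⁴ × 270 × 0.72 = 0.054432 m
270–890 m: 2×10⁻⁴ × 0.95 × 620 = 0.11780 m
890–2690 m: 1800 × 0.52 × 0.99×10⁻⁴ = 0.092664 m
Δh = 0.054432 + 0.11780 + 0.092664 = 0.264896 m

about 26.5 cm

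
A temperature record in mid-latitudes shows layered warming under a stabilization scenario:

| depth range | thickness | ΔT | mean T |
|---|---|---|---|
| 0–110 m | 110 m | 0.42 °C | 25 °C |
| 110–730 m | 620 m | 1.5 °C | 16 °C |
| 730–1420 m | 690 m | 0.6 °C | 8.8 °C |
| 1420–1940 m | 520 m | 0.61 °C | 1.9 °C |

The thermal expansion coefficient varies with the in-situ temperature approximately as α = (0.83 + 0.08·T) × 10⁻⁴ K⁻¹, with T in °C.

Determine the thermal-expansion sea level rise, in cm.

about 30 cm

Layer 1: α = (0.83 + 0.08×25)×10⁻⁴ = 2.83×10⁻⁴ K⁻¹
Layer 2: α = (0.83 + 0.08×16)×10⁻⁴ = 2.11×10⁻⁴ K⁻¹
Layer 3: α = (0.83 + 0.08×8.8)×10⁻⁴ = 1.534×10⁻⁴ K⁻¹
Layer 4: α = (0.83 + 0.08×1.9)×10⁻⁴ = 0.982×10⁻⁴ K⁻¹
Layer 1: 2.83×10⁻⁴ × 110 × 0.42 = 0.0130746 m
620 × 2.11×10⁻⁴ × 1.5 = 0.19623 m
1.534×10⁻⁴ × 0.6 × 690 = 0.0635076 m
1420–1940 m: 0.982×10⁻⁴ × 520 × 0.61 = 0.03114904 m
Δh = 0.0130746 + 0.19623 + 0.0635076 + 0.03114904 = 0.30396124 m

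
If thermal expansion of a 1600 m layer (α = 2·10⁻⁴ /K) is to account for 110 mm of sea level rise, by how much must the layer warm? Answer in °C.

ΔT = Δh/(αH) = 0.11 / (2×10⁻⁴ × 1600) ≈ 0.3438 °C

about 0.344 °C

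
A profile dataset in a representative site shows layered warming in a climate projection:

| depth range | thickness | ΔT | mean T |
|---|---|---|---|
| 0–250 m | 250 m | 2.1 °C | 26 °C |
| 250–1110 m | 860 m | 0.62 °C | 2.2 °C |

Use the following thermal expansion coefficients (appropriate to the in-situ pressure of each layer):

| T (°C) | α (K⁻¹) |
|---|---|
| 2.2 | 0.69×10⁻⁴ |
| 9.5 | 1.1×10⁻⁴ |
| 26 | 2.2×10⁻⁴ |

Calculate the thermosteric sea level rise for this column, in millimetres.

152 mm of thermosteric rise

Layer 1 at 26 °C → α = 2.2×10⁻⁴ K⁻¹
Layer 2 at 2.2 °C → α = 0.69×10⁻⁴ K⁻¹
Layer 1: 2.1 × 250 × 2.2×10⁻⁴ = 0.11550 m
250–1110 m: 860 × 0.62 × 0.69×10⁻⁴ = 0.0367908 m
Δh = 0.11550 + 0.0367908 = 0.1522908 m ≈ 152 mm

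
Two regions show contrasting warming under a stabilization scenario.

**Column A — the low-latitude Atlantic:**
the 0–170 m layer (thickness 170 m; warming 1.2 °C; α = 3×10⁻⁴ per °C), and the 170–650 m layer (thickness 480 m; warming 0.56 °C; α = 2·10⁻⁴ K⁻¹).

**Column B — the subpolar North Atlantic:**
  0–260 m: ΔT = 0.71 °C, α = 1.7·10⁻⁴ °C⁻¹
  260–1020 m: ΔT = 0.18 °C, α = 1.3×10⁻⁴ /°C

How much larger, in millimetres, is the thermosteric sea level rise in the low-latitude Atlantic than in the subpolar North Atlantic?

66 mm larger

A 0–170 m: 1.2 × 170 × 3×10⁻⁴ = 0.06120 m
A 480 × 0.56 × 2×10⁻⁴ = 0.05376 m
A total: 0.11496 m
B Layer 1: 260 × 1.7×10⁻⁴ × 0.71 = 0.031382 m
B 760 × 0.18 × 1.3×10⁻⁴ = 0.017784 m
B total: 0.049166 m
Difference: 0.11496 − 0.049166 = 0.065794 m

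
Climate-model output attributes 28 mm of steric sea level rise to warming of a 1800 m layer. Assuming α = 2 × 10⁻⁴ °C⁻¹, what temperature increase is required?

0.0778 °C

ΔT = Δh/(αH) = 0.028 / (2×10⁻⁴ × 1800) ≈ 0.07778 °C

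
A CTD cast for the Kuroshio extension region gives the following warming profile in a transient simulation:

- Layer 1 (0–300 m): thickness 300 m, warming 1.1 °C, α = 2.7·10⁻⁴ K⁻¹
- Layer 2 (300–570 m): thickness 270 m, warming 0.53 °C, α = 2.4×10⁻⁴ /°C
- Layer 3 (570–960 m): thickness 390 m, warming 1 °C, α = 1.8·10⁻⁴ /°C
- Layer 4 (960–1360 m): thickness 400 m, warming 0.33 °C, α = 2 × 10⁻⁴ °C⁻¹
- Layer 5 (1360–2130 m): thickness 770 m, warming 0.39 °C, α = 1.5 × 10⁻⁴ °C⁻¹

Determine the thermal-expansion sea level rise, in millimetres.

Layer 1: 300 × 2.7×10⁻⁴ × 1.1 = 0.08910 m
Layer 2: 270 × 2.4×10⁻⁴ × 0.53 = 0.034344 m
Layer 3: 1 × 1.8×10⁻⁴ × 390 = 0.07020 m
0.33 × 400 × 2×10⁻⁴ = 0.02640 m
1360–2130 m: 770 × 0.39 × 1.5×10⁻⁴ = 0.045045 m
Δh = 0.08910 + 0.034344 + 0.07020 + 0.02640 + 0.045045 = 0.265089 m

Δh = 270 mm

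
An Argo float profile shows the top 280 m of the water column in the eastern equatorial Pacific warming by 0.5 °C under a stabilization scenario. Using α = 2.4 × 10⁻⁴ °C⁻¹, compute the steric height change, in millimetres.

Δh = 33.6 mm

Δh = αΔT·H = 2.4×10⁻⁴ × 0.5 × 280 = 0.03360 m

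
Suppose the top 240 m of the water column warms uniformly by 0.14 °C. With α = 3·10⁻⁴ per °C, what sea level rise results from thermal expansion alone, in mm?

Δh = αΔT·H = 3×10⁻⁴ × 0.14 × 240 = 0.01008 m

10.1 mm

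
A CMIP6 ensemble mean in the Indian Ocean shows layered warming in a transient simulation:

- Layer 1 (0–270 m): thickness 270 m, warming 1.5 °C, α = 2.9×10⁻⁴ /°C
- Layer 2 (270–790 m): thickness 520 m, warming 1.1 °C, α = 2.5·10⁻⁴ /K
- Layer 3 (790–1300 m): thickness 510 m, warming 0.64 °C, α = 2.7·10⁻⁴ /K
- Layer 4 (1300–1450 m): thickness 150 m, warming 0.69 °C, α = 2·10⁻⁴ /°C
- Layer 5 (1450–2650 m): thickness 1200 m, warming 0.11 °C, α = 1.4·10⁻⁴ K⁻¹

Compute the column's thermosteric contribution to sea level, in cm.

2.9×10⁻⁴ × 1.5 × 270 = 0.11745 m
270–790 m: 2.5×10⁻⁴ × 1.1 × 520 = 0.14300 m
510 × 2.7×10⁻⁴ × 0.64 = 0.088128 m
Layer 4: 0.69 × 150 × 2×10⁻⁴ = 0.02070 m
1.4×10⁻⁴ × 0.11 × 1200 = 0.01848 m
Δh = 0.11745 + 0.14300 + 0.088128 + 0.02070 + 0.01848 = 0.387758 m

38.8 cm of thermosteric rise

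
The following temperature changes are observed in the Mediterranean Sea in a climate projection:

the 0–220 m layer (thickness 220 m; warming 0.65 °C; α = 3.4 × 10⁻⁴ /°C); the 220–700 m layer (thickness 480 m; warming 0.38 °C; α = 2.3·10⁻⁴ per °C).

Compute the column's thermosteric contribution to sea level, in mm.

0–220 m: 3.4×10⁻⁴ × 220 × 0.65 = 0.04862 m
0.38 × 480 × 2.3×10⁻⁴ = 0.041952 m
Δh = 0.04862 + 0.041952 = 0.090572 m ≈ 90.6 mm

Δh = 90.6 mm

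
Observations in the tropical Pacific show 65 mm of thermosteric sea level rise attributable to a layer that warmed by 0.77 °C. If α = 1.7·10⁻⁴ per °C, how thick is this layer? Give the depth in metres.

500 m

H = Δh/(αΔT) = 0.065 / (1.7×10⁻⁴ × 0.77) ≈ 496.6 m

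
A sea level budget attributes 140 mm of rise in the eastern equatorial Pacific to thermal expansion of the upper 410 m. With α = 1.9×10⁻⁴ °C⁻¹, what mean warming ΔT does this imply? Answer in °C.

ΔT = Δh/(αH) = 0.14 / (1.9×10⁻⁴ × 410) ≈ 1.797 °C

about 1.80 °C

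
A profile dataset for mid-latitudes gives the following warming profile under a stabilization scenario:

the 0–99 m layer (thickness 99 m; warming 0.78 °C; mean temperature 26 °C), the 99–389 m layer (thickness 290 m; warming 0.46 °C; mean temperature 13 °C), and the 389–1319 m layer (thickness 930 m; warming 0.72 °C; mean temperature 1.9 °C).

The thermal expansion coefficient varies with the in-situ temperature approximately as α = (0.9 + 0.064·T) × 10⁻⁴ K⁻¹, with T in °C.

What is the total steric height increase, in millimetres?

Layer 1: α = (0.9 + 0.064×26)×10⁻⁴ = 2.564×10⁻⁴ K⁻¹
Layer 2: α = (0.9 + 0.064×13)×10⁻⁴ = 1.732×10⁻⁴ K⁻¹
Layer 3: α = (0.9 + 0.064×1.9)×10⁻⁴ = 1.0216×10⁻⁴ K⁻¹
0.78 × 99 × 2.564×10⁻⁴ = 0.019799208 m
99–389 m: 290 × 1.732×10⁻⁴ × 0.46 = 0.02310488 m
930 × 0.72 × 1.0216×10⁻⁴ = 0.068406336 m
Δh = 0.019799208 + 0.02310488 + 0.068406336 = 0.111310424 m

about 111 mm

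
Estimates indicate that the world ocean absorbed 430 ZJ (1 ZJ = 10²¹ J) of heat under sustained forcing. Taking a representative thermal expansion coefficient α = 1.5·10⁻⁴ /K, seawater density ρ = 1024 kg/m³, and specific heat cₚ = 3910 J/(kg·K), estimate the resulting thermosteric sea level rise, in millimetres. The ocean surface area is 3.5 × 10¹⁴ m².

Per unit area: Q = 430×10²¹ / (3.5×10¹⁴) ≈ 1.229×10⁹ J/m²
Δh = αQ/(ρcₚ) = 1.5×10⁻⁴ × 1.229×10⁹ / (1024 × 3910) ≈ 0.046043 m

46.0 mm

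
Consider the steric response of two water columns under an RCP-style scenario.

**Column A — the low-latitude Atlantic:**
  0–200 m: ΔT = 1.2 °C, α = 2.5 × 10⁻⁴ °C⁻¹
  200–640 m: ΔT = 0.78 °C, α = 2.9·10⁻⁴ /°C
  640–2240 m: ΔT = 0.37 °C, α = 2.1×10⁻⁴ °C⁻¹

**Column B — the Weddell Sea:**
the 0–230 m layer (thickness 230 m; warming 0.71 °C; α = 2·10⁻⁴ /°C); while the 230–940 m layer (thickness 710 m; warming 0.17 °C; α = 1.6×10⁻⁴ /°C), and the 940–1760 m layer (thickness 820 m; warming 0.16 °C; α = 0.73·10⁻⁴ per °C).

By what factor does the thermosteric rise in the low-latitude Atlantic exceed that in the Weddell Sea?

A 0–200 m: 2.5×10⁻⁴ × 1.2 × 200 = 0.06000 m
A 200–640 m: 440 × 0.78 × 2.9×10⁻⁴ = 0.099528 m
A 0.37 × 1600 × 2.1×10⁻⁴ = 0.12432 m
A total: 0.283848 m
B 0–230 m: 2×10⁻⁴ × 0.71 × 230 = 0.03266 m
B 230–940 m: 0.17 × 1.6×10⁻⁴ × 710 = 0.019312 m
B 0.16 × 0.73×10⁻⁴ × 820 = 0.0095776 m
B total: 0.0615496 m
Ratio: 0.283848 / 0.0615496 ≈ 4.612

a factor of 4.6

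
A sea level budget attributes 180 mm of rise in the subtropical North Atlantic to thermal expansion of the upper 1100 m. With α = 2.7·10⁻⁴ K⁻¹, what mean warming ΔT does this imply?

about 0.61 °C

ΔT = Δh/(αH) = 0.18 / (2.7×10⁻⁴ × 1100) ≈ 0.6061 °C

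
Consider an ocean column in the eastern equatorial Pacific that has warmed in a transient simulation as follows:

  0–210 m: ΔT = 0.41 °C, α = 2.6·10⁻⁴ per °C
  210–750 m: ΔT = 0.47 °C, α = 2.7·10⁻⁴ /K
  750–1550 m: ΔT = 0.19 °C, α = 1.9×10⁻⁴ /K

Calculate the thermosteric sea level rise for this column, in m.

Layer 1: 2.6×10⁻⁴ × 0.41 × 210 = 0.022386 m
Layer 2: 0.47 × 2.7×10⁻⁴ × 540 = 0.068526 m
1.9×10⁻⁴ × 0.19 × 800 = 0.02888 m
Δh = 0.022386 + 0.068526 + 0.02888 = 0.119792 m

0.120 m of thermosteric rise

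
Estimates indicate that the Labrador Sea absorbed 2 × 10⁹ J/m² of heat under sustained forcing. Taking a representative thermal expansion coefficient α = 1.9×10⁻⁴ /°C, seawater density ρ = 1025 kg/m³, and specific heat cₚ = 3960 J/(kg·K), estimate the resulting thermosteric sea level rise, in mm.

94 mm of thermosteric rise

Δh = αQ/(ρcₚ) = 1.9×10⁻⁴ × 2×10⁹ / (1025 × 3960) ≈ 0.093619 m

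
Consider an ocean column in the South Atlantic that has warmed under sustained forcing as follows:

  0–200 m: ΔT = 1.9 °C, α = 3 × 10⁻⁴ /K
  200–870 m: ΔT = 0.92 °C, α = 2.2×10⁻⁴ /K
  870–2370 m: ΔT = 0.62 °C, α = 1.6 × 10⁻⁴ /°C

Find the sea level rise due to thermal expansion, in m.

0–200 m: 200 × 1.9 × 3×10⁻⁴ = 0.11400 m
200–870 m: 2.2×10⁻⁴ × 670 × 0.92 = 0.135608 m
Layer 3: 1500 × 0.62 × 1.6×10⁻⁴ = 0.14880 m
Δh = 0.11400 + 0.135608 + 0.14880 = 0.398408 m

about 0.40 m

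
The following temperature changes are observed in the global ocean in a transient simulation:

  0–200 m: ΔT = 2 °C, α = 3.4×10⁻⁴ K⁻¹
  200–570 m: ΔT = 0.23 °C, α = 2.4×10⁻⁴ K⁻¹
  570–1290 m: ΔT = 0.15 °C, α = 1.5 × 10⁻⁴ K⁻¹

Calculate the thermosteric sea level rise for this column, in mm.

3.4×10⁻⁴ × 2 × 200 = 0.13600 m
200–570 m: 0.23 × 370 × 2.4×10⁻⁴ = 0.020424 m
Layer 3: 0.15 × 720 × 1.5×10⁻⁴ = 0.01620 m
Δh = 0.13600 + 0.020424 + 0.01620 = 0.172624 m ≈ 173 mm

173 mm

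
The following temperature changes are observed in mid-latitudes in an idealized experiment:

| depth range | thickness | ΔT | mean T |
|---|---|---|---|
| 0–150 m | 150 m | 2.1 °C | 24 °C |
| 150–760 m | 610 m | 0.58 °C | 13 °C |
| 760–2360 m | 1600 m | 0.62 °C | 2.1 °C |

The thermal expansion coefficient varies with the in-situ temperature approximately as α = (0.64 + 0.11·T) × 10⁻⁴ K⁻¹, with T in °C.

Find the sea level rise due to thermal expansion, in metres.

0.263 m

Layer 1: α = (0.64 + 0.11×24)×10⁻⁴ = 3.28×10⁻⁴ K⁻¹
Layer 2: α = (0.64 + 0.11×13)×10⁻⁴ = 2.07×10⁻⁴ K⁻¹
Layer 3: α = (0.64 + 0.11×2.1)×10⁻⁴ = 0.871×10⁻⁴ K⁻¹
3.28×10⁻⁴ × 2.1 × 150 = 0.10332 m
Layer 2: 610 × 2.07×10⁻⁴ × 0.58 = 0.0732366 m
0.871×10⁻⁴ × 0.62 × 1600 = 0.0864032 m
Δh = 0.10332 + 0.0732366 + 0.0864032 = 0.2629598 m ≈ 0.263 m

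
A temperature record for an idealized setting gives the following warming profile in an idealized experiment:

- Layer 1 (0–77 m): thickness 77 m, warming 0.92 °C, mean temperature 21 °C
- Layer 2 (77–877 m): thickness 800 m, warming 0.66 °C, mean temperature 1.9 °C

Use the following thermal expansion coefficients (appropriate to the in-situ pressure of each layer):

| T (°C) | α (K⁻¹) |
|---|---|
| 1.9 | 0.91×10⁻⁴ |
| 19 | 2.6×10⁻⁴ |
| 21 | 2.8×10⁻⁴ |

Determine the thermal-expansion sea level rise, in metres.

Layer 1 at 21 °C → α = 2.8×10⁻⁴ K⁻¹
Layer 2 at 1.9 °C → α = 0.91×10⁻⁴ K⁻¹
0–77 m: 2.8×10⁻⁴ × 77 × 0.92 = 0.0198352 m
Layer 2: 0.91×10⁻⁴ × 800 × 0.66 = 0.048048 m
Δh = 0.0198352 + 0.048048 = 0.0678832 m ≈ 0.0679 m

Δh = 0.0679 m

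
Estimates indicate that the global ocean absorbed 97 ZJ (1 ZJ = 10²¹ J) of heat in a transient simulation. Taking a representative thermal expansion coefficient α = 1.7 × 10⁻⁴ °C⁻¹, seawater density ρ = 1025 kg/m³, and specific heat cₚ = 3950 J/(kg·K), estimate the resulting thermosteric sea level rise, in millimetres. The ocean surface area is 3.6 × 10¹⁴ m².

Δh ≈ 11.3 mm

Per unit area: Q = 97×10²¹ / (3.6×10¹⁴) ≈ 2.694×10⁸ J/m²
Δh = αQ/(ρcₚ) = 1.7×10⁻⁴ × 2.694×10⁸ / (1025 × 3950) ≈ 0.011312 m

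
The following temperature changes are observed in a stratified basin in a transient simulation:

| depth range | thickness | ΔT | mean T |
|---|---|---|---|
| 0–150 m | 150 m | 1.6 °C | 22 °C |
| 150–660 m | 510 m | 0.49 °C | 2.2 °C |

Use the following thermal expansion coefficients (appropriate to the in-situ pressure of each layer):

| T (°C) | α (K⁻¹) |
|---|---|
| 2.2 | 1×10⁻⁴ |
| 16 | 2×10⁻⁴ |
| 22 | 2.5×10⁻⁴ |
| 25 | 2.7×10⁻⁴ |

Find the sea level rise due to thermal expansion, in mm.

Layer 1 at 22 °C → α = 2.5×10⁻⁴ K⁻¹
Layer 2 at 2.2 °C → α = 1×10⁻⁴ K⁻¹
Layer 1: 1.6 × 150 × 2.5×10⁻⁴ = 0.06000 m
150–660 m: 1×10⁻⁴ × 0.49 × 510 = 0.02499 m
Δh = 0.06000 + 0.02499 = 0.08499 m ≈ 85 mm

Δh = 85 mm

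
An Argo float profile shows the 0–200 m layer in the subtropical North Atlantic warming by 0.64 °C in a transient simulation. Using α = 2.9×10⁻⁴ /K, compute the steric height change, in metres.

Δh = αΔT·H = 2.9×10⁻⁴ × 0.64 × 200 = 0.03712 m

Δh = 0.037 m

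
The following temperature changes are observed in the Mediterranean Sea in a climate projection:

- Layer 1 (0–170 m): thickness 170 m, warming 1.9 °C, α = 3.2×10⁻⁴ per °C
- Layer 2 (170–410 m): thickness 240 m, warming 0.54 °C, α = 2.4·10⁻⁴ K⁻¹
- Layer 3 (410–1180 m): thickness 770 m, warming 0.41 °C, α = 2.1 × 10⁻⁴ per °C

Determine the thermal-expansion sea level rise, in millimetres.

about 201 mm

170 × 1.9 × 3.2×10⁻⁴ = 0.10336 m
Layer 2: 2.4×10⁻⁴ × 0.54 × 240 = 0.031104 m
410–1180 m: 2.1×10⁻⁴ × 770 × 0.41 = 0.066297 m
Δh = 0.10336 + 0.031104 + 0.066297 = 0.200761 m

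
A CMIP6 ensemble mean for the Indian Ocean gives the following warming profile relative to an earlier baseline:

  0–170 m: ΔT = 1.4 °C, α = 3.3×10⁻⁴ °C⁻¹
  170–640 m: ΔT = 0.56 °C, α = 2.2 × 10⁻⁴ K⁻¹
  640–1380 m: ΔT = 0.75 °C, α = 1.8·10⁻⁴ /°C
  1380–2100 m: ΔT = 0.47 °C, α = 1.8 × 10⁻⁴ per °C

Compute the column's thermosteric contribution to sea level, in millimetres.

Layer 1: 3.3×10⁻⁴ × 170 × 1.4 = 0.07854 m
2.2×10⁻⁴ × 470 × 0.56 = 0.057904 m
640–1380 m: 1.8×10⁻⁴ × 0.75 × 740 = 0.09990 m
1380–2100 m: 720 × 1.8×10⁻⁴ × 0.47 = 0.060912 m
Δh = 0.07854 + 0.057904 + 0.09990 + 0.060912 = 0.297256 m

297 mm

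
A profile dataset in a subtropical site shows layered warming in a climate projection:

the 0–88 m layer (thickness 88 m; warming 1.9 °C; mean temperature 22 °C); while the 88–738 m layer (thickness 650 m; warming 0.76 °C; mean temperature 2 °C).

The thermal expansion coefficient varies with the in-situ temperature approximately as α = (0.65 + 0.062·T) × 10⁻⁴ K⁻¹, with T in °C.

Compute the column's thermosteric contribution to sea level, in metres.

Layer 1: α = (0.65 + 0.062×22)×10⁻⁴ = 2.014×10⁻⁴ K⁻¹
Layer 2: α = (0.65 + 0.062×2)×10⁻⁴ = 0.774×10⁻⁴ K⁻¹
2.014×10⁻⁴ × 88 × 1.9 = 0.03367408 m
0.774×10⁻⁴ × 0.76 × 650 = 0.0382356 m
Δh = 0.03367408 + 0.0382356 = 0.07190968 m

Δh ≈ 0.0719 m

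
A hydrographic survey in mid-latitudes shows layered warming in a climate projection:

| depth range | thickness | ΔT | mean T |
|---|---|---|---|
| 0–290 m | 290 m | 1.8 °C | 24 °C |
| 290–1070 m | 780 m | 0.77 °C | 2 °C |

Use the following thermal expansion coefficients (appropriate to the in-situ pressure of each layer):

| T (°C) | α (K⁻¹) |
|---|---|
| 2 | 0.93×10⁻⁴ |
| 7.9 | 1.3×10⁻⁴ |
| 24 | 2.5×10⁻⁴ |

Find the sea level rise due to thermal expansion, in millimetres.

Δh ≈ 186 mm

Layer 1 at 24 °C → α = 2.5×10⁻⁴ K⁻¹
Layer 2 at 2 °C → α = 0.93×10⁻⁴ K⁻¹
290 × 2.5×10⁻⁴ × 1.8 = 0.13050 m
290–1070 m: 780 × 0.77 × 0.93×10⁻⁴ = 0.0558558 m
Δh = 0.13050 + 0.0558558 = 0.1863558 m ≈ 186 mm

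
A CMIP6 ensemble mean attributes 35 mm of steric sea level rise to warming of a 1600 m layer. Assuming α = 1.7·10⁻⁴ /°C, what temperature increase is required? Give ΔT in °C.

ΔT = Δh/(αH) = 0.035 / (1.7×10⁻⁴ × 1600) ≈ 0.1287 °C

about 0.13 °C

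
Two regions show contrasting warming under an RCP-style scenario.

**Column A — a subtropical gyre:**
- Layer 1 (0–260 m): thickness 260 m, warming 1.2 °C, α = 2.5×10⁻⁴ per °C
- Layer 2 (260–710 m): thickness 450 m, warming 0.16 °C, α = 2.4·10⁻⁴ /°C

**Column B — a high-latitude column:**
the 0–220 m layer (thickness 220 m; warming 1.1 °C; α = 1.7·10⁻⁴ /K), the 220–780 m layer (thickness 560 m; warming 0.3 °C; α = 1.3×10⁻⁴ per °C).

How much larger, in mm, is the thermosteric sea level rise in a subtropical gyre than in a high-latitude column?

A Layer 1: 2.5×10⁻⁴ × 1.2 × 260 = 0.07800 m
A 450 × 2.4×10⁻⁴ × 0.16 = 0.01728 m
A total: 0.09528 m
B 1.1 × 220 × 1.7×10⁻⁴ = 0.04114 m
B 560 × 0.3 × 1.3×10⁻⁴ = 0.02184 m
B total: 0.06298 m
Difference: 0.09528 − 0.06298 = 0.03230 m

32.3 mm larger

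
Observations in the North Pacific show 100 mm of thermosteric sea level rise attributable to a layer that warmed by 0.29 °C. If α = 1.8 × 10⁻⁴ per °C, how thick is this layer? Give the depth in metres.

H ≈ 1920 m

H = Δh/(αΔT) = 0.1 / (1.8×10⁻⁴ × 0.29) ≈ 1916 m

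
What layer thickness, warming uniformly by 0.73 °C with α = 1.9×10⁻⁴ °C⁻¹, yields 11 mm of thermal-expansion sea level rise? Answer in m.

H = Δh/(αΔT) = 0.011 / (1.9×10⁻⁴ × 0.73) ≈ 79.31 m

79.3 m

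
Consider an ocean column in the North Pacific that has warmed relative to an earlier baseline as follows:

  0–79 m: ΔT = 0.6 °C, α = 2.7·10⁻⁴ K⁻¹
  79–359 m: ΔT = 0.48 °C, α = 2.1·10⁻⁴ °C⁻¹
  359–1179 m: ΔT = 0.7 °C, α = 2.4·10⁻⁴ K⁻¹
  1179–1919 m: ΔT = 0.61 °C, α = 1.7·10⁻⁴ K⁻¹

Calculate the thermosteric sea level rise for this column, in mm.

Δh = 256 mm

0–79 m: 0.6 × 2.7×10⁻⁴ × 79 = 0.012798 m
2.1×10⁻⁴ × 0.48 × 280 = 0.028224 m
0.7 × 820 × 2.4×10⁻⁴ = 0.13776 m
0.61 × 740 × 1.7×10⁻⁴ = 0.076738 m
Δh = 0.012798 + 0.028224 + 0.13776 + 0.076738 = 0.25552 m ≈ 256 mm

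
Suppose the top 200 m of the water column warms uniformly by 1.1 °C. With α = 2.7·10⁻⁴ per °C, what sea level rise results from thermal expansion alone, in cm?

Δh = 5.94 cm

Δh = αΔT·H = 2.7×10⁻⁴ × 1.1 × 200 = 0.05940 m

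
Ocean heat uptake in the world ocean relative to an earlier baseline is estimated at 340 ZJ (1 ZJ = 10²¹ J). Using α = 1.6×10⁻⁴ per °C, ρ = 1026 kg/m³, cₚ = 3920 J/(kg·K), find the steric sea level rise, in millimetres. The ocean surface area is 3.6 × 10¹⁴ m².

Per unit area: Q = 340×10²¹ / (3.6×10¹⁴) ≈ 9.444×10⁸ J/m²
Δh = αQ/(ρcₚ) = 1.6×10⁻⁴ × 9.444×10⁸ / (1026 × 3920) ≈ 0.03757 m

Δh = 37.6 mm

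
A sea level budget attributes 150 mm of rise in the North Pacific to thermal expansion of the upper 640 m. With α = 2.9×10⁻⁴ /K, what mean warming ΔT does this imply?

ΔT ≈ 0.808 K

ΔT = Δh/(αH) = 0.15 / (2.9×10⁻⁴ × 640) ≈ 0.8082 K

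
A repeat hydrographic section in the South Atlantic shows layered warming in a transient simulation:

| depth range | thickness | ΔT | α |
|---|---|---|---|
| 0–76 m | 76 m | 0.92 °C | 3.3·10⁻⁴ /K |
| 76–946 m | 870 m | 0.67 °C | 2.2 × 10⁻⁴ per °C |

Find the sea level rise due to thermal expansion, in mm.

0–76 m: 0.92 × 3.3×10⁻⁴ × 76 = 0.0230736 m
0.67 × 2.2×10⁻⁴ × 870 = 0.128238 m
Δh = 0.0230736 + 0.128238 = 0.1513116 m

151 mm of thermosteric rise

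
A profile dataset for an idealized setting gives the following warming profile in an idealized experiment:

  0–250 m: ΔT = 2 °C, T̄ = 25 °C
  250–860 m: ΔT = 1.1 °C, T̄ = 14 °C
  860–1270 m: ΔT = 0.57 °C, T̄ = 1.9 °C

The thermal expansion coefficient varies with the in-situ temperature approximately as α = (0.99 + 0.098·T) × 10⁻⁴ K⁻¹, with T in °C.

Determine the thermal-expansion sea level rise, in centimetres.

Layer 1: α = (0.99 + 0.098×25)×10⁻⁴ = 3.44×10⁻⁴ K⁻¹
Layer 2: α = (0.99 + 0.098×14)×10⁻⁴ = 2.362×10⁻⁴ K⁻¹
Layer 3: α = (0.99 + 0.098×1.9)×10⁻⁴ = 1.1762×10⁻⁴ K⁻¹
2 × 3.44×10⁻⁴ × 250 = 0.17200 m
Layer 2: 1.1 × 2.362×10⁻⁴ × 610 = 0.1584902 m
860–1270 m: 1.1762×10⁻⁴ × 0.57 × 410 = 0.027487794 m
Δh = 0.17200 + 0.1584902 + 0.027487794 = 0.357977994 m

35.8 cm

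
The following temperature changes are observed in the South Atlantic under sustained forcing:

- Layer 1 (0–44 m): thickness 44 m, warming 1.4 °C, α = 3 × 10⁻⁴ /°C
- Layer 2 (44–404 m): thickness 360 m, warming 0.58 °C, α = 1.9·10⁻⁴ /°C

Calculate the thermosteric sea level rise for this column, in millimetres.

44 × 3×10⁻⁴ × 1.4 = 0.01848 m
1.9×10⁻⁴ × 0.58 × 360 = 0.039672 m
Δh = 0.01848 + 0.039672 = 0.058152 m

about 58 mm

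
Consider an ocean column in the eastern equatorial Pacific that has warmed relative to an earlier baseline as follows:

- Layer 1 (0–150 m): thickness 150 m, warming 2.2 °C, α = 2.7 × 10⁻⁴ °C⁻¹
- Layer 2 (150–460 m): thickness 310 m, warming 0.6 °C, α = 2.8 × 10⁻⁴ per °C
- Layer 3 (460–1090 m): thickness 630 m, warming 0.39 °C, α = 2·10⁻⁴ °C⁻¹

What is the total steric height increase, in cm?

19 cm of thermosteric rise

150 × 2.7×10⁻⁴ × 2.2 = 0.08910 m
310 × 2.8×10⁻⁴ × 0.6 = 0.05208 m
0.39 × 630 × 2×10⁻⁴ = 0.04914 m
Δh = 0.08910 + 0.05208 + 0.04914 = 0.19032 m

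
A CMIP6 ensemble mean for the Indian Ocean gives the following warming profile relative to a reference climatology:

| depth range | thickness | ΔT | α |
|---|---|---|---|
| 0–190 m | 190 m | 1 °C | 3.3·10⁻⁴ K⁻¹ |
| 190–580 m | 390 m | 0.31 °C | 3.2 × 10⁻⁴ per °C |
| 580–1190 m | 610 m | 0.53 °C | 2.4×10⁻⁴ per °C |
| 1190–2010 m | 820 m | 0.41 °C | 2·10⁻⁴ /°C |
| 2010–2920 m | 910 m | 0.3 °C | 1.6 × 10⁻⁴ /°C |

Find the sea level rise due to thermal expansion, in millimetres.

Δh = 290 mm

Layer 1: 190 × 1 × 3.3×10⁻⁴ = 0.06270 m
Layer 2: 390 × 3.2×10⁻⁴ × 0.31 = 0.038688 m
0.53 × 2.4×10⁻⁴ × 610 = 0.077592 m
0.41 × 820 × 2×10⁻⁴ = 0.06724 m
Layer 5: 0.3 × 1.6×10⁻⁴ × 910 = 0.04368 m
Δh = 0.06270 + 0.038688 + 0.077592 + 0.06724 + 0.04368 = 0.28990 m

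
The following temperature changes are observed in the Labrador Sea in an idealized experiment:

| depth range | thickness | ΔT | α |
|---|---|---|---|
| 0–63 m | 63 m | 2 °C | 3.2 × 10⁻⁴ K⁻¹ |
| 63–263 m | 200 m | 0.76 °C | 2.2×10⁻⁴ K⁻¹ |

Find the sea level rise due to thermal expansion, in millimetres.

Layer 1: 3.2×10⁻⁴ × 63 × 2 = 0.04032 m
Layer 2: 0.76 × 200 × 2.2×10⁻⁴ = 0.03344 m
Δh = 0.04032 + 0.03344 = 0.07376 m

Δh ≈ 73.8 mm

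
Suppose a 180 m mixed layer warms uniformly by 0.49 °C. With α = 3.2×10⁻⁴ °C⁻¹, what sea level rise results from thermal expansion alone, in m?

0.0282 m

Δh = αΔT·H = 3.2×10⁻⁴ × 0.49 × 180 = 0.028224 m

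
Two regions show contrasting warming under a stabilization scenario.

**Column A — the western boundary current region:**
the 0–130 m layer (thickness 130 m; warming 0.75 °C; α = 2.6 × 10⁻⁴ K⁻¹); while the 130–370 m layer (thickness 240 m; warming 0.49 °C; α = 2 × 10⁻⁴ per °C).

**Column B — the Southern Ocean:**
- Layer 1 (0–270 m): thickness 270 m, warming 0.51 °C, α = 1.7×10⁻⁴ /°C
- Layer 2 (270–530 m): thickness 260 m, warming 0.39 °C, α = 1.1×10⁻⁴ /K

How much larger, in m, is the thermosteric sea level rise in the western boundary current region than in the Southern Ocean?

Δh_A − Δh_B ≈ 0.0143 m

A 0–130 m: 130 × 0.75 × 2.6×10⁻⁴ = 0.02535 m
A 130–370 m: 0.49 × 240 × 2×10⁻⁴ = 0.02352 m
A total: 0.04887 m
B Layer 1: 1.7×10⁻⁴ × 0.51 × 270 = 0.023409 m
B 260 × 1.1×10⁻⁴ × 0.39 = 0.011154 m
B total: 0.034563 m
Difference: 0.04887 − 0.034563 = 0.014307 m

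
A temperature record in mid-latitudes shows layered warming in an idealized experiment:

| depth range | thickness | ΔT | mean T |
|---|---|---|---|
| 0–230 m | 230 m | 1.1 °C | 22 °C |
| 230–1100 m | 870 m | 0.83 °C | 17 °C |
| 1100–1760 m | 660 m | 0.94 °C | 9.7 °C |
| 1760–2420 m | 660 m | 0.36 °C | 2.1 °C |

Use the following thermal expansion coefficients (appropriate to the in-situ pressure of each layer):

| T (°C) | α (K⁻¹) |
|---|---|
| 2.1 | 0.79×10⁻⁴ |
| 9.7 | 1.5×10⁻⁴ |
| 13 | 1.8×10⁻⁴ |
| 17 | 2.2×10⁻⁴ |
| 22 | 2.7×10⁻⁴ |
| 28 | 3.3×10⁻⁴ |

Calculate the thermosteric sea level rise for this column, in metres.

Layer 1 at 22 °C → α = 2.7×10⁻⁴ K⁻¹
Layer 2 at 17 °C → α = 2.2×10⁻⁴ K⁻¹
Layer 3 at 9.7 °C → α = 1.5×10⁻⁴ K⁻¹
Layer 4 at 2.1 °C → α = 0.79×10⁻⁴ K⁻¹
0–230 m: 2.7×10⁻⁴ × 1.1 × 230 = 0.06831 m
2.2×10⁻⁴ × 0.83 × 870 = 0.158862 m
Layer 3: 1.5×10⁻⁴ × 0.94 × 660 = 0.09306 m
1760–2420 m: 0.36 × 660 × 0.79×10⁻⁴ = 0.0187704 m
Δh = 0.06831 + 0.158862 + 0.09306 + 0.0187704 = 0.3390024 m

about 0.339 m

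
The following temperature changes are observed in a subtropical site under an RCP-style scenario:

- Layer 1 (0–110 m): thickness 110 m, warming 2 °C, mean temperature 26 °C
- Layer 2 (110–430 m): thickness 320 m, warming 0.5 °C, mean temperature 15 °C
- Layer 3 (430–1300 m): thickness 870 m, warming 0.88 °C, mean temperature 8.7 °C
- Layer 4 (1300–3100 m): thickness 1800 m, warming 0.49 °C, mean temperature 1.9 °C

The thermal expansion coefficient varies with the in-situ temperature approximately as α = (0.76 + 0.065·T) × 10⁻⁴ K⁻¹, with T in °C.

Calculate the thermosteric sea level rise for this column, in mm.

Layer 1: α = (0.76 + 0.065×26)×10⁻⁴ = 2.45×10⁻⁴ K⁻¹
Layer 2: α = (0.76 + 0.065×15)×10⁻⁴ = 1.735×10⁻⁴ K⁻¹
Layer 3: α = (0.76 + 0.065×8.7)×10⁻⁴ = 1.3255×10⁻⁴ K⁻¹
Layer 4: α = (0.76 + 0.065×1.9)×10⁻⁴ = 0.8835×10⁻⁴ K⁻¹
2.45×10⁻⁴ × 2 × 110 = 0.05390 m
Layer 2: 1.735×10⁻⁴ × 320 × 0.5 = 0.02776 m
Layer 3: 1.3255×10⁻⁴ × 870 × 0.88 = 0.10148028 m
Layer 4: 0.8835×10⁻⁴ × 0.49 × 1800 = 0.0779247 m
Δh = 0.05390 + 0.02776 + 0.10148028 + 0.0779247 = 0.26106498 m

261 mm of thermosteric rise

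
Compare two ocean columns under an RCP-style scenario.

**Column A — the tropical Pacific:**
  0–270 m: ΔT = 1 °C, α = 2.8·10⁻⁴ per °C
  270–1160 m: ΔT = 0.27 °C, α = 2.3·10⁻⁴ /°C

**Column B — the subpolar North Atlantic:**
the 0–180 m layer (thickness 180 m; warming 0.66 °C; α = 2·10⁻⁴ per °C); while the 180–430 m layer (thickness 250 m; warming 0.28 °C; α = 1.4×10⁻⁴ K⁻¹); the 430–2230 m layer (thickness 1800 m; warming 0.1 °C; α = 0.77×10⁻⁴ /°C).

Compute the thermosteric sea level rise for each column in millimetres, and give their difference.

A 0–270 m: 270 × 2.8×10⁻⁴ × 1 = 0.07560 m
A 270–1160 m: 2.3×10⁻⁴ × 890 × 0.27 = 0.055269 m
A total: 0.130869 m
B Layer 1: 2×10⁻⁴ × 180 × 0.66 = 0.02376 m
B 1.4×10⁻⁴ × 250 × 0.28 = 0.00980 m
B 430–2230 m: 1800 × 0.1 × 0.77×10⁻⁴ = 0.01386 m
B total: 0.04742 m
Difference: 0.130869 − 0.04742 = 0.083449 m

Δh_A ≈ 131 mm, Δh_B ≈ 47.4 mm; difference ≈ 83.4 mm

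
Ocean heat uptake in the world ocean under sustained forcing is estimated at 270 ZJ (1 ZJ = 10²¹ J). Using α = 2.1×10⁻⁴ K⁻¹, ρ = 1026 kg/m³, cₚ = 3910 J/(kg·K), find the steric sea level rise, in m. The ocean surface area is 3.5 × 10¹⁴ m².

about 0.040 m

Per unit area: Q = 270×10²¹ / (3.5×10¹⁴) ≈ 7.714×10⁸ J/m²
Δh = αQ/(ρcₚ) = 2.1×10⁻⁴ × 7.714×10⁸ / (1026 × 3910) ≈ 0.040381 m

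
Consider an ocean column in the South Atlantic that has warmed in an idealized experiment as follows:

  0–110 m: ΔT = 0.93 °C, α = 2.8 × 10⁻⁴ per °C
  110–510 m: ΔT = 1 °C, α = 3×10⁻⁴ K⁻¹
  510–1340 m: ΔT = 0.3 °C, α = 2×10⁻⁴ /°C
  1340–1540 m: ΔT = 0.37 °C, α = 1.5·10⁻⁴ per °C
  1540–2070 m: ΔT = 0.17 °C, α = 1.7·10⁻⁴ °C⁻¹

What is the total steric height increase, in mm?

0–110 m: 2.8×10⁻⁴ × 110 × 0.93 = 0.028644 m
110–510 m: 3×10⁻⁴ × 1 × 400 = 0.12000 m
Layer 3: 0.3 × 2×10⁻⁴ × 830 = 0.04980 m
1340–1540 m: 0.37 × 1.5×10⁻⁴ × 200 = 0.01110 m
530 × 0.17 × 1.7×10⁻⁴ = 0.015317 m
Δh = 0.028644 + 0.12000 + 0.04980 + 0.01110 + 0.015317 = 0.224861 m ≈ 220 mm

about 220 mm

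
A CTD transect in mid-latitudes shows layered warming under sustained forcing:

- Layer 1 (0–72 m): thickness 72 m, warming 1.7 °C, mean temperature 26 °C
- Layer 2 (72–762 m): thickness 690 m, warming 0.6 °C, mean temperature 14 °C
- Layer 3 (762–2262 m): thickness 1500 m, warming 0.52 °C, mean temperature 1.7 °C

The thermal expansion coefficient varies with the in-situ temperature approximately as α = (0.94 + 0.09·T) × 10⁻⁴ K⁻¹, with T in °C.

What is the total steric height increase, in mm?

Δh = 216 mm

Layer 1: α = (0.94 + 0.09×26)×10⁻⁴ = 3.28×10⁻⁴ K⁻¹
Layer 2: α = (0.94 + 0.09×14)×10⁻⁴ = 2.2×10⁻⁴ K⁻¹
Layer 3: α = (0.94 + 0.09×1.7)×10⁻⁴ = 1.093×10⁻⁴ K⁻¹
0–72 m: 3.28×10⁻⁴ × 72 × 1.7 = 0.0401472 m
Layer 2: 2.2×10⁻⁴ × 690 × 0.6 = 0.09108 m
Layer 3: 1.093×10⁻⁴ × 1500 × 0.52 = 0.085254 m
Δh = 0.0401472 + 0.09108 + 0.085254 = 0.2164812 m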